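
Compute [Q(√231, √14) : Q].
[Q(√231, √14) : Q] = 4

[Q(√231):Q] = 2 (min poly x^2 - 231, irreducible since 231 is squarefree > 1). For the top step, suppose √14 ∈ Q(√231), say √14 = c + d√231 with c, d ∈ Q. Squaring: 14 = c^2 + 231d^2 + 2cd√231. Since √231 ∉ Q this forces 2cd = 0. If d = 0 then √14 = c ∈ Q, contradicting 14 squarefree > 1. If c = 0 then 14 = 231d^2, so 231·14 = (231d)^2 is a perfect square in Q — but 231·14 = 3234 is not a perfect square (since 231 and 14 are distinct squarefree integers). Contradiction. Hence √14 ∉ Q(√231), so x^2 - 14 stays irreducible over Q(√231) and [Q(√231, √14) : Q(√231)] = 2. By the tower law, [Q(√231, √14) : Q] = 2 · 2 = 4.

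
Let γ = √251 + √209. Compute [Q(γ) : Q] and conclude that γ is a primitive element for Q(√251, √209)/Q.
[Q(γ) : Q] = 4 (equivalently, Q(γ) = Q(√251, √209))

Obviously Q(γ) ⊆ Q(√251, √209), and [Q(√251, √209):Q] = 4 (since 251, 209 are distinct squarefree integers > 1 with 52459 not a perfect square). To show equality we compute the minimal polynomial of γ. From γ = √251 + √209: γ^2 = 251 + 2√(52459) + 209 = 460 + 2√(52459), so γ^2 - 460 = 2√(52459); squaring, (γ^2 - 460)^2 = 4·52459, i.e. γ^4 - 920γ^2 + 211600 - 209836 = 0, i.e. γ^4 - 920γ^2 + 1764 = 0. So γ is a root of x^4 - 920x^2 + 1764. This polynomial is irreducible over Q: it has no rational root (each ±√251 ± √209 is irrational), and any factorization into two quadratics over Q would force √(52459) ∈ Q (pairing opposite roots) or √251, √209 ∈ Q (other pairings), all impossible. Hence [Q(γ):Q] = 4 = [Q(√251, √209):Q], so Q(γ) = Q(√251, √209).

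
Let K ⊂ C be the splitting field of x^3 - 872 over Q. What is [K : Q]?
[K : Q] = 6

The roots of x^3 - 872 are ∛872, ω∛872, ω^2∛872 where ω = e^(2πi/3) is a primitive cube root of unity, so K = Q(∛872, ω). Now [Q(∛872):Q] = 3 (since 872 is not a perfect cube, x^3 - 872 is irreducible) and [Q(ω):Q] = 2. Both 2 and 3 divide [K:Q], and [K:Q] ≤ 3·2 = 6, so [K:Q] = 6. (Equivalently: Q(∛872) ⊂ R but ω ∉ R, so [K : Q(∛872)] = 2.)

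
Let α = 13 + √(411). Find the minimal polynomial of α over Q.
m_α(x) = x^2 - 26x - 242

From α - 13 = √(411), squaring gives (α - 13)^2 = 411, i.e. α^2 - 26α + 169 = 411, so α^2 - 26α - 242 = 0. The discriminant of x^2 - 26x - 242 is (-26)^2 - 4·(-242) = 676 + 968 = 1644, and 4·(411) is not a perfect square in Q since 411 is squarefree and ≠ 1. Hence x^2 - 26x - 242 is irreducible over Q and is the minimal polynomial of α.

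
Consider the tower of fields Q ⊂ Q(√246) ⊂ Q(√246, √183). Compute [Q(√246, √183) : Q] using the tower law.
[Q(√246, √183) : Q] = 4

[Q(√246):Q] = 2 (min poly x^2 - 246, irreducible since 246 is squarefree > 1). For the top step, suppose √183 ∈ Q(√246), say √183 = c + d√246 with c, d ∈ Q. Squaring: 183 = c^2 + 246d^2 + 2cd√246. Since √246 ∉ Q this forces 2cd = 0. If d = 0 then √183 = c ∈ Q, contradicting 183 squarefree > 1. If c = 0 then 183 = 246d^2, so 246·183 = (246d)^2 is a perfect square in Q — but 246·183 = 45018 is not a perfect square (since 246 and 183 are distinct squarefree integers). Contradiction. Hence √183 ∉ Q(√246), so x^2 - 183 stays irreducible over Q(√246) and [Q(√246, √183) : Q(√246)] = 2. By the tower law, [Q(√246, √183) : Q] = 2 · 2 = 4.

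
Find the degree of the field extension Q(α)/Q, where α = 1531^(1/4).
[Q(α):Q] = 4

α is a root of x^4 - 1531. By Eisenstein's criterion at the prime p = 1531 (which divides the constant term 1531 but p^2 = 2343961 does not, since 1531 is squarefree), x^4 - 1531 is irreducible over Q. Hence [Q(α):Q] = 4.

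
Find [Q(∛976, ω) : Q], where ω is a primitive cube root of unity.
[Q(∛976, ω) : Q] = 6

[Q(∛976):Q] = 3 (min poly x^3 - 976, irreducible since 976 is not a perfect cube). [Q(ω):Q] = 2 (min poly x^2 + x + 1). Since Q(∛976) ⊂ R and ω ∉ R, we have ω ∉ Q(∛976), so x^2 + x + 1 remains irreducible over Q(∛976) and [Q(∛976, ω) : Q(∛976)] = 2. By the tower law, [Q(∛976, ω) : Q] = 3 · 2 = 6. (In fact Q(∛976, ω) is the splitting field of x^3 - 976 over Q.)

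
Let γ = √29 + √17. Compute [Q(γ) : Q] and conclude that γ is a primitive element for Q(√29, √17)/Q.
[Q(γ) : Q] = 4 (equivalently, Q(γ) = Q(√29, √17))

Obviously Q(γ) ⊆ Q(√29, √17), and [Q(√29, √17):Q] = 4 (since 29, 17 are distinct squarefree integers > 1 with 493 not a perfect square). To show equality we compute the minimal polynomial of γ. From γ = √29 + √17: γ^2 = 29 + 2√(493) + 17 = 46 + 2√(493), so γ^2 - 46 = 2√(493); squaring, (γ^2 - 46)^2 = 4·493, i.e. γ^4 - 92γ^2 + 2116 - 1972 = 0, i.e. γ^4 - 92γ^2 + 144 = 0. So γ is a root of x^4 - 92x^2 + 144. This polynomial is irreducible over Q: it has no rational root (each ±√29 ± √17 is irrational), and any factorization into two quadratics over Q would force √(493) ∈ Q (pairing opposite roots) or √29, √17 ∈ Q (other pairings), all impossible. Hence [Q(γ):Q] = 4 = [Q(√29, √17):Q], so Q(γ) = Q(√29, √17).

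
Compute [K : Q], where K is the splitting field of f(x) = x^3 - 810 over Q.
[K : Q] = 6

The roots of x^3 - 810 are ∛810, ω∛810, ω^2∛810 where ω = e^(2πi/3) is a primitive cube root of unity, so K = Q(∛810, ω). Now [Q(∛810):Q] = 3 (since 810 is not a perfect cube, x^3 - 810 is irreducible) and [Q(ω):Q] = 2. Both 2 and 3 divide [K:Q], and [K:Q] ≤ 3·2 = 6, so [K:Q] = 6. (Equivalently: Q(∛810) ⊂ R but ω ∉ R, so [K : Q(∛810)] = 2.)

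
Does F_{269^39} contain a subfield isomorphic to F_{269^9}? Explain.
No: F_{269^9} is not a subfield of F_{269^39}

F_{p^m} embeds in F_{p^n} iff m | n. Here 9 ∤ 39 (since 39 = 4·9 + 3 with remainder 3 ≠ 0), so F_{269^9} is not a subfield of F_{269^39}. Equivalently: if it were, the tower law would give 9 = [F_{269^9}:F_269] dividing [F_{269^39}:F_269] = 39, contradiction.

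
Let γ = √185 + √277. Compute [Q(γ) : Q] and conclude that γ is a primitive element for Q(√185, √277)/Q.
[Q(γ) : Q] = 4 (equivalently, Q(γ) = Q(√185, √277))

Obviously Q(γ) ⊆ Q(√185, √277), and [Q(√185, √277):Q] = 4 (since 185, 277 are distinct squarefree integers > 1 with 51245 not a perfect square). To show equality we compute the minimal polynomial of γ. From γ = √185 + √277: γ^2 = 185 + 2√(51245) + 277 = 462 + 2√(51245), so γ^2 - 462 = 2√(51245); squaring, (γ^2 - 462)^2 = 4·51245, i.e. γ^4 - 924γ^2 + 213444 - 204980 = 0, i.e. γ^4 - 924γ^2 + 8464 = 0. So γ is a root of x^4 - 924x^2 + 8464. This polynomial is irreducible over Q: it has no rational root (each ±√185 ± √277 is irrational), and any factorization into two quadratics over Q would force √(51245) ∈ Q (pairing opposite roots) or √185, √277 ∈ Q (other pairings), all impossible. Hence [Q(γ):Q] = 4 = [Q(√185, √277):Q], so Q(γ) = Q(√185, √277).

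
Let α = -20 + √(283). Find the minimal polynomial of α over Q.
m_α(x) = x^2 + 40x + 117

From α + 20 = √(283), squaring gives (α + 20)^2 = 283, i.e. α^2 + 40α + 400 = 283, so α^2 + 40α + 117 = 0. The discriminant of x^2 + 40x + 117 is (40)^2 - 4·(117) = 1600 - 468 = 1132, and 4·(283) is not a perfect square in Q since 283 is squarefree and ≠ 1. Hence x^2 + 40x + 117 is irreducible over Q and is the minimal polynomial of α.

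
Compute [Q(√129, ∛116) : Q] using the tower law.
[Q(√129, ∛116) : Q] = 6

Let L = Q(√129, ∛116). Since Q(√129) ⊂ L and [Q(√129):Q] = 2, the tower law gives 2 | [L:Q]. Likewise Q(∛116) ⊂ L with [Q(∛116):Q] = 3 (because 116 is not a perfect cube), so 3 | [L:Q]. As gcd(2,3) = 1, [L:Q] is divisible by 6. Conversely L is generated over Q by √129 and ∛116, so [L:Q] ≤ 2·3 = 6. Therefore [Q(√129, ∛116) : Q] = 6.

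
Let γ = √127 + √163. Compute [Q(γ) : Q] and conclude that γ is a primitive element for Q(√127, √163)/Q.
[Q(γ) : Q] = 4 (equivalently, Q(γ) = Q(√127, √163))

Obviously Q(γ) ⊆ Q(√127, √163), and [Q(√127, √163):Q] = 4 (since 127, 163 are distinct squarefree integers > 1 with 20701 not a perfect square). To show equality we compute the minimal polynomial of γ. From γ = √127 + √163: γ^2 = 127 + 2√(20701) + 163 = 290 + 2√(20701), so γ^2 - 290 = 2√(20701); squaring, (γ^2 - 290)^2 = 4·20701, i.e. γ^4 - 580γ^2 + 84100 - 82804 = 0, i.e. γ^4 - 580γ^2 + 1296 = 0. So γ is a root of x^4 - 580x^2 + 1296. This polynomial is irreducible over Q: it has no rational root (each ±√127 ± √163 is irrational), and any factorization into two quadratics over Q would force √(20701) ∈ Q (pairing opposite roots) or √127, √163 ∈ Q (other pairings), all impossible. Hence [Q(γ):Q] = 4 = [Q(√127, √163):Q], so Q(γ) = Q(√127, √163).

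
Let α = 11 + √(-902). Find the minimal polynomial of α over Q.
m_α(x) = x^2 - 22x + 1023

From α - 11 = √(-902), squaring gives (α - 11)^2 = -902, i.e. α^2 - 22α + 121 = -902, so α^2 - 22α + 1023 = 0. The discriminant of x^2 - 22x + 1023 is (-22)^2 - 4·(1023) = 484 - 4092 = -3608, and 4·(-902) is not a perfect square in Q since -902 is squarefree and ≠ 1. Hence x^2 - 22x + 1023 is irreducible over Q and is the minimal polynomial of α.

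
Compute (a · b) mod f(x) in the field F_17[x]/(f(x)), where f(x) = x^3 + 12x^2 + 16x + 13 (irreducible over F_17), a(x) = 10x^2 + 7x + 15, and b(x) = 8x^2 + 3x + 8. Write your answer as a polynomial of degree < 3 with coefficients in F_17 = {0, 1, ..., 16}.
a · b ≡ 11x^2 + 6x + 7 (mod f(x))

Multiply in F_17[x]: a(x)·b(x) = (10x^2 + 7x + 15)·(8x^2 + 3x + 8) = 12x^4 + x^3 + 16x + 1. This has degree ≥ 3, so divide by f(x) over F_17: 12x^4 + x^3 + 16x + 1 = (12x + 10)·(x^3 + 12x^2 + 16x + 13) + (11x^2 + 6x + 7). Hence a·b ≡ 11x^2 + 6x + 7 (mod f). (F_17[x]/(f) is a field with 17^3 = 4913 elements since f is irreducible of degree 3.)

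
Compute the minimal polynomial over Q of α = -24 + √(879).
m_α(x) = x^2 + 48x - 303

From α + 24 = √(879), squaring gives (α + 24)^2 = 879, i.e. α^2 + 48α + 576 = 879, so α^2 + 48α - 303 = 0. The discriminant of x^2 + 48x - 303 is (48)^2 - 4·(-303) = 2304 + 1212 = 3516, and 4·(879) is not a perfect square in Q since 879 is squarefree and ≠ 1. Hence x^2 + 48x - 303 is irreducible over Q and is the minimal polynomial of α.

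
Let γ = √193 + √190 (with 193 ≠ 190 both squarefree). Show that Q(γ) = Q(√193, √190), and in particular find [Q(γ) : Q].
[Q(γ) : Q] = 4 (equivalently, Q(γ) = Q(√193, √190))

Obviously Q(γ) ⊆ Q(√193, √190), and [Q(√193, √190):Q] = 4 (since 193, 190 are distinct squarefree integers > 1 with 36670 not a perfect square). To show equality we compute the minimal polynomial of γ. From γ = √193 + √190: γ^2 = 193 + 2√(36670) + 190 = 383 + 2√(36670), so γ^2 - 383 = 2√(36670); squaring, (γ^2 - 383)^2 = 4·36670, i.e. γ^4 - 766γ^2 + 146689 - 146680 = 0, i.e. γ^4 - 766γ^2 + 9 = 0. So γ is a root of x^4 - 766x^2 + 9. This polynomial is irreducible over Q: it has no rational root (each ±√193 ± √190 is irrational), and any factorization into two quadratics over Q would force √(36670) ∈ Q (pairing opposite roots) or √193, √190 ∈ Q (other pairings), all impossible. Hence [Q(γ):Q] = 4 = [Q(√193, √190):Q], so Q(γ) = Q(√193, √190).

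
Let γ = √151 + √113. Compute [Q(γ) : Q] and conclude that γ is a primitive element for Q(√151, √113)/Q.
[Q(γ) : Q] = 4 (equivalently, Q(γ) = Q(√151, √113))

Obviously Q(γ) ⊆ Q(√151, √113), and [Q(√151, √113):Q] = 4 (since 151, 113 are distinct squarefree integers > 1 with 17063 not a perfect square). To show equality we compute the minimal polynomial of γ. From γ = √151 + √113: γ^2 = 151 + 2√(17063) + 113 = 264 + 2√(17063), so γ^2 - 264 = 2√(17063); squaring, (γ^2 - 264)^2 = 4·17063, i.e. γ^4 - 528γ^2 + 69696 - 68252 = 0, i.e. γ^4 - 528γ^2 + 1444 = 0. So γ is a root of x^4 - 528x^2 + 1444. This polynomial is irreducible over Q: it has no rational root (each ±√151 ± √113 is irrational), and any factorization into two quadratics over Q would force √(17063) ∈ Q (pairing opposite roots) or √151, √113 ∈ Q (other pairings), all impossible. Hence [Q(γ):Q] = 4 = [Q(√151, √113):Q], so Q(γ) = Q(√151, √113).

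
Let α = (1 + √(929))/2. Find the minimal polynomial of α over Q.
m_α(x) = x^2 - x - 232

From 2α - 1 = √(929), squaring gives (2α - 1)^2 = 929, i.e. 4α^2 - 4α + 1 = 929, so α^2 - α + (1 - 929)/4 = 0. Since 929 ≡ 1 (mod 4), (1 - 929)/4 = -232 ∈ Z. The polynomial x^2 - x - 232 has discriminant 1 - 4·(-232) = 929, which is not a perfect square in Q (d = 929 is squarefree and ≠ 1), so x^2 - x - 232 is irreducible over Q. It is the minimal polynomial of α.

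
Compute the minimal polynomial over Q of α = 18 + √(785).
m_α(x) = x^2 - 36x - 461

From α - 18 = √(785), squaring gives (α - 18)^2 = 785, i.e. α^2 - 36α + 324 = 785, so α^2 - 36α - 461 = 0. The discriminant of x^2 - 36x - 461 is (-36)^2 - 4·(-461) = 1296 + 1844 = 3140, and 4·(785) is not a perfect square in Q since 785 is squarefree and ≠ 1. Hence x^2 - 36x - 461 is irreducible over Q and is the minimal polynomial of α.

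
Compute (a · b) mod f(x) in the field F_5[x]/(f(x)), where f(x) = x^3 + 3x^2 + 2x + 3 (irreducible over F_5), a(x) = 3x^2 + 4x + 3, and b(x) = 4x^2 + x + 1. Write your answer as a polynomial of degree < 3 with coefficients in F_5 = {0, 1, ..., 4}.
a · b ≡ x^2 + 4 (mod f(x))

Multiply in F_5[x]: a(x)·b(x) = (3x^2 + 4x + 3)·(4x^2 + x + 1) = 2x^4 + 4x^3 + 4x^2 + 2x + 3. This has degree ≥ 3, so divide by f(x) over F_5: 2x^4 + 4x^3 + 4x^2 + 2x + 3 = (2x + 3)·(x^3 + 3x^2 + 2x + 3) + (x^2 + 4). Hence a·b ≡ x^2 + 4 (mod f). (F_5[x]/(f) is a field with 5^3 = 125 elements since f is irreducible of degree 3.)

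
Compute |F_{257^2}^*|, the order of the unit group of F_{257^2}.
|F_{257^2}^*| = 66048

F_{257^2} has 257^2 = 66049 elements; its multiplicative group consists of all nonzero elements, so |F_{257^2}^*| = 66049 - 1 = 66048. (It is cyclic since any finite subgroup of the multiplicative group of a field is cyclic.)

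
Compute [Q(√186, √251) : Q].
[Q(√186, √251) : Q] = 4

[Q(√186):Q] = 2 (min poly x^2 - 186, irreducible since 186 is squarefree > 1). For the top step, suppose √251 ∈ Q(√186), say √251 = c + d√186 with c, d ∈ Q. Squaring: 251 = c^2 + 186d^2 + 2cd√186. Since √186 ∉ Q this forces 2cd = 0. If d = 0 then √251 = c ∈ Q, contradicting 251 squarefree > 1. If c = 0 then 251 = 186d^2, so 186·251 = (186d)^2 is a perfect square in Q — but 186·251 = 46686 is not a perfect square (since 186 and 251 are distinct squarefree integers). Contradiction. Hence √251 ∉ Q(√186), so x^2 - 251 stays irreducible over Q(√186) and [Q(√186, √251) : Q(√186)] = 2. By the tower law, [Q(√186, √251) : Q] = 2 · 2 = 4.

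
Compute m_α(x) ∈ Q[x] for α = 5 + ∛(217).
m_α(x) = x^3 - 15x^2 + 75x - 342

Set β = α - 5 = ∛(217), so β^3 = 217. Then (α - 5)^3 - 217 = 0, i.e. α is a root of g(x) = (x - 5)^3 - 217 = x^3 - 15x^2 + 75x - 342. Since g(x) = h(x - 5) where h(x) = x^3 - 217, and h is irreducible over Q (because 217 is not a perfect cube, so h has no rational root, and a monic cubic with no rational root is irreducible), g is also irreducible (irreducibility is preserved under the substitution x → x - 5). Hence m_α(x) = x^3 - 15x^2 + 75x - 342.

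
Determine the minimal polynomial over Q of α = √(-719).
m_α(x) = x^2 + 719

α satisfies α^2 + 719 = 0, so x^2 + 719 annihilates α. Since d = -719 is squarefree and ≠ 1, it is not a perfect square in Q, so x^2 + 719 has no rational root and is therefore irreducible over Q (a degree-2 polynomial over a field is irreducible iff it has no root). Hence m_α(x) = x^2 + 719.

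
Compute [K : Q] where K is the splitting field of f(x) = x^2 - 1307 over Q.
[K : Q] = 2

f(x) = x^2 - 1307 factors as (x - √1307)(x + √1307). The splitting field is K = Q(√1307). Since 1307 is squarefree and > 1, it is not a perfect square, so x^2 - 1307 is irreducible over Q and [Q(√1307) : Q] = 2. Hence [K : Q] = 2.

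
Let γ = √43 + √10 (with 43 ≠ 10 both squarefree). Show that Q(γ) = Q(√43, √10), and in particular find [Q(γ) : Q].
[Q(γ) : Q] = 4 (equivalently, Q(γ) = Q(√43, √10))

Obviously Q(γ) ⊆ Q(√43, √10), and [Q(√43, √10):Q] = 4 (since 43, 10 are distinct squarefree integers > 1 with 430 not a perfect square). To show equality we compute the minimal polynomial of γ. From γ = √43 + √10: γ^2 = 43 + 2√(430) + 10 = 53 + 2√(430), so γ^2 - 53 = 2√(430); squaring, (γ^2 - 53)^2 = 4·430, i.e. γ^4 - 106γ^2 + 2809 - 1720 = 0, i.e. γ^4 - 106γ^2 + 1089 = 0. So γ is a root of x^4 - 106x^2 + 1089. This polynomial is irreducible over Q: it has no rational root (each ±√43 ± √10 is irrational), and any factorization into two quadratics over Q would force √(430) ∈ Q (pairing opposite roots) or √43, √10 ∈ Q (other pairings), all impossible. Hence [Q(γ):Q] = 4 = [Q(√43, √10):Q], so Q(γ) = Q(√43, √10).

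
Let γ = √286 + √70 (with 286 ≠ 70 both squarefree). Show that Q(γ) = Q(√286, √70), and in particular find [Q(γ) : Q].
[Q(γ) : Q] = 4 (equivalently, Q(γ) = Q(√286, √70))

Obviously Q(γ) ⊆ Q(√286, √70), and [Q(√286, √70):Q] = 4 (since 286, 70 are distinct squarefree integers > 1 with 20020 not a perfect square). To show equality we compute the minimal polynomial of γ. From γ = √286 + √70: γ^2 = 286 + 2√(20020) + 70 = 356 + 2√(20020), so γ^2 - 356 = 2√(20020); squaring, (γ^2 - 356)^2 = 4·20020, i.e. γ^4 - 712γ^2 + 126736 - 80080 = 0, i.e. γ^4 - 712γ^2 + 46656 = 0. So γ is a root of x^4 - 712x^2 + 46656. This polynomial is irreducible over Q: it has no rational root (each ±√286 ± √70 is irrational), and any factorization into two quadratics over Q would force √(20020) ∈ Q (pairing opposite roots) or √286, √70 ∈ Q (other pairings), all impossible. Hence [Q(γ):Q] = 4 = [Q(√286, √70):Q], so Q(γ) = Q(√286, √70).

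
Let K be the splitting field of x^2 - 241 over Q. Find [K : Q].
[K : Q] = 2

f(x) = x^2 - 241 factors as (x - √241)(x + √241). The splitting field is K = Q(√241). Since 241 is squarefree and > 1, it is not a perfect square, so x^2 - 241 is irreducible over Q and [Q(√241) : Q] = 2. Hence [K : Q] = 2.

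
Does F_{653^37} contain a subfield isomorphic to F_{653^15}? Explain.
No: F_{653^15} is not a subfield of F_{653^37}

F_{p^m} embeds in F_{p^n} iff m | n. Here 15 ∤ 37 (since 37 = 2·15 + 7 with remainder 7 ≠ 0), so F_{653^15} is not a subfield of F_{653^37}. Equivalently: if it were, the tower law would give 15 = [F_{653^15}:F_653] dividing [F_{653^37}:F_653] = 37, contradiction.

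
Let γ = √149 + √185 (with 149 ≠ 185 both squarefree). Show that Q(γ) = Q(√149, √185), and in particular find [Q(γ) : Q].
[Q(γ) : Q] = 4 (equivalently, Q(γ) = Q(√149, √185))

Obviously Q(γ) ⊆ Q(√149, √185), and [Q(√149, √185):Q] = 4 (since 149, 185 are distinct squarefree integers > 1 with 27565 not a perfect square). To show equality we compute the minimal polynomial of γ. From γ = √149 + √185: γ^2 = 149 + 2√(27565) + 185 = 334 + 2√(27565), so γ^2 - 334 = 2√(27565); squaring, (γ^2 - 334)^2 = 4·27565, i.e. γ^4 - 668γ^2 + 111556 - 110260 = 0, i.e. γ^4 - 668γ^2 + 1296 = 0. So γ is a root of x^4 - 668x^2 + 1296. This polynomial is irreducible over Q: it has no rational root (each ±√149 ± √185 is irrational), and any factorization into two quadratics over Q would force √(27565) ∈ Q (pairing opposite roots) or √149, √185 ∈ Q (other pairings), all impossible. Hence [Q(γ):Q] = 4 = [Q(√149, √185):Q], so Q(γ) = Q(√149, √185).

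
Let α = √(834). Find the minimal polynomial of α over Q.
m_α(x) = x^2 - 834

α satisfies α^2 - 834 = 0, so x^2 - 834 annihilates α. Since d = 834 is squarefree and ≠ 1, it is not a perfect square in Q, so x^2 - 834 has no rational root and is therefore irreducible over Q (a degree-2 polynomial over a field is irreducible iff it has no root). Hence m_α(x) = x^2 - 834.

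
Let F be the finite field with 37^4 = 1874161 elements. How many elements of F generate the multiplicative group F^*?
There are φ(1874160) = 470016 primitive elements

F_q^* is cyclic of order q - 1 = 1874160. A cyclic group of order m has exactly φ(m) generators. Here m = 1874160 = 2^4 · 3^2 · 5 · 19 · 137, so the number of primitive elements is φ(1874160) = 470016.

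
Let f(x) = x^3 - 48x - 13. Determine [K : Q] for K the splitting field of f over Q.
[K : Q] = 6

By the rational root test, any rational root of the monic integer polynomial f(x) = x^3 - 48x - 13 must be an integer dividing the constant term -13, i.e. one of ±{1, 13}. Evaluating: f(1) = -60, f(-1) = 34, f(13) = 1560, f(-13) = -1586; none is 0, so f has no rational root and is therefore irreducible over Q (a cubic with no linear factor over a field is irreducible). For an irreducible cubic, the Galois group is A_3 or S_3 according as the discriminant disc(f) = -4a^3 - 27b^2 = -4·(-48)^3 - 27·(-13)^2 = 437805 is or is not a square in Q. Here disc(f) = 437805 is not a perfect square in Q, so the Galois group of f over Q is not contained in A_3 and must be all of S_3. The splitting field has degree |S_3| = 6 over Q, so [K : Q] = 6.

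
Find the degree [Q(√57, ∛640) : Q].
[Q(√57, ∛640) : Q] = 6

Let L = Q(√57, ∛640). Since Q(√57) ⊂ L and [Q(√57):Q] = 2, the tower law gives 2 | [L:Q]. Likewise Q(∛640) ⊂ L with [Q(∛640):Q] = 3 (because 640 is not a perfect cube), so 3 | [L:Q]. As gcd(2,3) = 1, [L:Q] is divisible by 6. Conversely L is generated over Q by √57 and ∛640, so [L:Q] ≤ 2·3 = 6. Therefore [Q(√57, ∛640) : Q] = 6.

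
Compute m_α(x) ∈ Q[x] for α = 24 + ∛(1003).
m_α(x) = x^3 - 72x^2 + 1728x - 14827

Set β = α - 24 = ∛(1003), so β^3 = 1003. Then (α - 24)^3 - 1003 = 0, i.e. α is a root of g(x) = (x - 24)^3 - 1003 = x^3 - 72x^2 + 1728x - 14827. Since g(x) = h(x - 24) where h(x) = x^3 - 1003, and h is irreducible over Q (because 1003 is not a perfect cube, so h has no rational root, and a monic cubic with no rational root is irreducible), g is also irreducible (irreducibility is preserved under the substitution x → x - 24). Hence m_α(x) = x^3 - 72x^2 + 1728x - 14827.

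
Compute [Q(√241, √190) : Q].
[Q(√241, √190) : Q] = 4

[Q(√241):Q] = 2 (min poly x^2 - 241, irreducible since 241 is squarefree > 1). For the top step, suppose √190 ∈ Q(√241), say √190 = c + d√241 with c, d ∈ Q. Squaring: 190 = c^2 + 241d^2 + 2cd√241. Since √241 ∉ Q this forces 2cd = 0. If d = 0 then √190 = c ∈ Q, contradicting 190 squarefree > 1. If c = 0 then 190 = 241d^2, so 241·190 = (241d)^2 is a perfect square in Q — but 241·190 = 45790 is not a perfect square (since 241 and 190 are distinct squarefree integers). Contradiction. Hence √190 ∉ Q(√241), so x^2 - 190 stays irreducible over Q(√241) and [Q(√241, √190) : Q(√241)] = 2. By the tower law, [Q(√241, √190) : Q] = 2 · 2 = 4.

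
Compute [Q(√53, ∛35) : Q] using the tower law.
[Q(√53, ∛35) : Q] = 6

Let L = Q(√53, ∛35). Since Q(√53) ⊂ L and [Q(√53):Q] = 2, the tower law gives 2 | [L:Q]. Likewise Q(∛35) ⊂ L with [Q(∛35):Q] = 3 (because 35 is not a perfect cube), so 3 | [L:Q]. As gcd(2,3) = 1, [L:Q] is divisible by 6. Conversely L is generated over Q by √53 and ∛35, so [L:Q] ≤ 2·3 = 6. Therefore [Q(√53, ∛35) : Q] = 6.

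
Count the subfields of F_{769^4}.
F_{769^4} has 3 subfields

The subfields of F_{p^n} are exactly the fields F_{p^d} for d | n (each is the fixed field of the unique index-d subgroup of Gal(F_{p^n}/F_p) ≅ Z/nZ). The divisors of n = 4 are {1, 2, 4}, giving 3 subfields: F_{769^1}, F_{769^2}, F_{769^4}.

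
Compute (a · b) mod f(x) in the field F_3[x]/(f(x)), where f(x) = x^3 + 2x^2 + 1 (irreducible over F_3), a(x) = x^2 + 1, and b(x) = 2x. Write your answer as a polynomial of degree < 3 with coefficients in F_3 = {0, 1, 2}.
a · b ≡ 2x^2 + 2x + 1 (mod f(x))

Multiply in F_3[x]: a(x)·b(x) = (x^2 + 1)·(2x) = 2x^3 + 2x. This has degree ≥ 3, so divide by f(x) over F_3: 2x^3 + 2x = (2)·(x^3 + 2x^2 + 1) + (2x^2 + 2x + 1). Hence a·b ≡ 2x^2 + 2x + 1 (mod f). (F_3[x]/(f) is a field with 3^3 = 27 elements since f is irreducible of degree 3.)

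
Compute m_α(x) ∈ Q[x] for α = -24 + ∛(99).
m_α(x) = x^3 + 72x^2 + 1728x + 13725

Set β = α + 24 = ∛(99), so β^3 = 99. Then (α + 24)^3 - 99 = 0, i.e. α is a root of g(x) = (x + 24)^3 - 99 = x^3 + 72x^2 + 1728x + 13725. Since g(x) = h(x + 24) where h(x) = x^3 - 99, and h is irreducible over Q (because 99 is not a perfect cube, so h has no rational root, and a monic cubic with no rational root is irreducible), g is also irreducible (irreducibility is preserved under the substitution x → x + 24). Hence m_α(x) = x^3 + 72x^2 + 1728x + 13725.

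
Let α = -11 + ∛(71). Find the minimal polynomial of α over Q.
m_α(x) = x^3 + 33x^2 + 363x + 1260

Set β = α + 11 = ∛(71), so β^3 = 71. Then (α + 11)^3 - 71 = 0, i.e. α is a root of g(x) = (x + 11)^3 - 71 = x^3 + 33x^2 + 363x + 1260. Since g(x) = h(x + 11) where h(x) = x^3 - 71, and h is irreducible over Q (because 71 is not a perfect cube, so h has no rational root, and a monic cubic with no rational root is irreducible), g is also irreducible (irreducibility is preserved under the substitution x → x + 11). Hence m_α(x) = x^3 + 33x^2 + 363x + 1260.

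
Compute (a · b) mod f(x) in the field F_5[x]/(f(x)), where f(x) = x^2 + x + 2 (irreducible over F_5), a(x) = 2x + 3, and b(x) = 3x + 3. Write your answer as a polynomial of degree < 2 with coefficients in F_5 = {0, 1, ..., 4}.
a · b ≡ 4x + 2 (mod f(x))

Multiply in F_5[x]: a(x)·b(x) = (2x + 3)·(3x + 3) = x^2 + 4. This has degree ≥ 2, so divide by f(x) over F_5: x^2 + 4 = (1)·(x^2 + x + 2) + (4x + 2). Hence a·b ≡ 4x + 2 (mod f). (F_5[x]/(f) is a field with 5^2 = 25 elements since f is irreducible of degree 2.)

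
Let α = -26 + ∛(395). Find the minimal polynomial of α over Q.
m_α(x) = x^3 + 78x^2 + 2028x + 17181

Set β = α + 26 = ∛(395), so β^3 = 395. Then (α + 26)^3 - 395 = 0, i.e. α is a root of g(x) = (x + 26)^3 - 395 = x^3 + 78x^2 + 2028x + 17181. Since g(x) = h(x + 26) where h(x) = x^3 - 395, and h is irreducible over Q (because 395 is not a perfect cube, so h has no rational root, and a monic cubic with no rational root is irreducible), g is also irreducible (irreducibility is preserved under the substitution x → x + 26). Hence m_α(x) = x^3 + 78x^2 + 2028x + 17181.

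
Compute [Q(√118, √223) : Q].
[Q(√118, √223) : Q] = 4

[Q(√118):Q] = 2 (min poly x^2 - 118, irreducible since 118 is squarefree > 1). For the top step, suppose √223 ∈ Q(√118), say √223 = c + d√118 with c, d ∈ Q. Squaring: 223 = c^2 + 118d^2 + 2cd√118. Since √118 ∉ Q this forces 2cd = 0. If d = 0 then √223 = c ∈ Q, contradicting 223 squarefree > 1. If c = 0 then 223 = 118d^2, so 118·223 = (118d)^2 is a perfect square in Q — but 118·223 = 26314 is not a perfect square (since 118 and 223 are distinct squarefree integers). Contradiction. Hence √223 ∉ Q(√118), so x^2 - 223 stays irreducible over Q(√118) and [Q(√118, √223) : Q(√118)] = 2. By the tower law, [Q(√118, √223) : Q] = 2 · 2 = 4.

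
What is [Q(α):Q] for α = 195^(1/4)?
[Q(α):Q] = 4

α is a root of x^4 - 195. By Eisenstein's criterion at the prime p = 3 (which divides the constant term 195 but p^2 = 9 does not, since 195 is squarefree), x^4 - 195 is irreducible over Q. Hence [Q(α):Q] = 4.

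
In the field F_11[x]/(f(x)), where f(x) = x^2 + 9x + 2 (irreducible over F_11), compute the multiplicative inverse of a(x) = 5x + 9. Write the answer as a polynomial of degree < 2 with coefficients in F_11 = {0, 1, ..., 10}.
a(x)^(-1) ≡ 6x + 8 (mod f(x))

Since f is irreducible over F_11, F_11[x]/(f) is a field and a(x) ≠ 0 has an inverse. Apply the extended Euclidean algorithm to f(x) and a(x) in F_11[x]: f(x) = (9x + 1)·a(x) + (4). The last nonzero remainder is the constant 4 = gcd(f, a) in F_11. Back-substituting through the division chain expresses 4 = s(x)·a(x) + t(x)·f(x) with s(x) ≡ 2x + 10 (mod f), so (2x + 10)·a(x) ≡ 4 (mod f). Multiplying by 4^(-1) ≡ 3 in F_11 gives a(x)^(-1) ≡ 3·(2x + 10) ≡ 6x + 8 (mod f). Check: (5x + 9)·(6x + 8) = 8x^2 + 6x + 6 ≡ 1 (mod x^2 + 9x + 2).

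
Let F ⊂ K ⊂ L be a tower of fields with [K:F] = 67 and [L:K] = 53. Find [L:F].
[L:F] = 3551

The tower law says that for any tower of field extensions F ⊂ K ⊂ L with finite degrees, [L:F] = [L:K] · [K:F]. Here this gives [L:F] = 53 · 67 = 3551.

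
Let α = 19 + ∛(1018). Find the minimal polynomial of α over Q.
m_α(x) = x^3 - 57x^2 + 1083x - 7877

Set β = α - 19 = ∛(1018), so β^3 = 1018. Then (α - 19)^3 - 1018 = 0, i.e. α is a root of g(x) = (x - 19)^3 - 1018 = x^3 - 57x^2 + 1083x - 7877. Since g(x) = h(x - 19) where h(x) = x^3 - 1018, and h is irreducible over Q (because 1018 is not a perfect cube, so h has no rational root, and a monic cubic with no rational root is irreducible), g is also irreducible (irreducibility is preserved under the substitution x → x - 19). Hence m_α(x) = x^3 - 57x^2 + 1083x - 7877.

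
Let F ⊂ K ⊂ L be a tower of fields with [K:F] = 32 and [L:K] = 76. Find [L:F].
[L:F] = 2432

The tower law says that for any tower of field extensions F ⊂ K ⊂ L with finite degrees, [L:F] = [L:K] · [K:F]. Here this gives [L:F] = 76 · 32 = 2432.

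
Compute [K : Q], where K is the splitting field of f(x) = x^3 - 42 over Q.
[K : Q] = 6

The roots of x^3 - 42 are ∛42, ω∛42, ω^2∛42 where ω = e^(2πi/3) is a primitive cube root of unity, so K = Q(∛42, ω). Now [Q(∛42):Q] = 3 (since 42 is not a perfect cube, x^3 - 42 is irreducible) and [Q(ω):Q] = 2. Both 2 and 3 divide [K:Q], and [K:Q] ≤ 3·2 = 6, so [K:Q] = 6. (Equivalently: Q(∛42) ⊂ R but ω ∉ R, so [K : Q(∛42)] = 2.)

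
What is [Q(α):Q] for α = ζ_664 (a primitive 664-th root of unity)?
[Q(α):Q] = 328

The minimal polynomial of ζ_664 over Q is the 664-th cyclotomic polynomial Φ_664(x), which is irreducible over Q and has degree φ(664) = 328. Hence [Q(α):Q] = φ(664) = 328.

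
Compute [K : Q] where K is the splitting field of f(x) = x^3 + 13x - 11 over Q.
[K : Q] = 6

By the rational root test, any rational root of the monic integer polynomial f(x) = x^3 + 13x - 11 must be an integer dividing the constant term -11, i.e. one of ±{1, 11}. Evaluating: f(1) = 3, f(-1) = -25, f(11) = 1463, f(-11) = -1485; none is 0, so f has no rational root and is therefore irreducible over Q (a cubic with no linear factor over a field is irreducible). For an irreducible cubic, the Galois group is A_3 or S_3 according as the discriminant disc(f) = -4a^3 - 27b^2 = -4·(13)^3 - 27·(-11)^2 = -12055 is or is not a square in Q. Here disc(f) = -12055 is not a perfect square in Q, so the Galois group of f over Q is not contained in A_3 and must be all of S_3. The splitting field has degree |S_3| = 6 over Q, so [K : Q] = 6.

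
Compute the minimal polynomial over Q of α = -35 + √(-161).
m_α(x) = x^2 + 70x + 1386

From α + 35 = √(-161), squaring gives (α + 35)^2 = -161, i.e. α^2 + 70α + 1225 = -161, so α^2 + 70α + 1386 = 0. The discriminant of x^2 + 70x + 1386 is (70)^2 - 4·(1386) = 4900 - 5544 = -644, and 4·(-161) is not a perfect square in Q since -161 is squarefree and ≠ 1. Hence x^2 + 70x + 1386 is irreducible over Q and is the minimal polynomial of α.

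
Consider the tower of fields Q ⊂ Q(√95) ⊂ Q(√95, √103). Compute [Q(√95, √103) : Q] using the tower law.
[Q(√95, √103) : Q] = 4

[Q(√95):Q] = 2 (min poly x^2 - 95, irreducible since 95 is squarefree > 1). For the top step, suppose √103 ∈ Q(√95), say √103 = c + d√95 with c, d ∈ Q. Squaring: 103 = c^2 + 95d^2 + 2cd√95. Since √95 ∉ Q this forces 2cd = 0. If d = 0 then √103 = c ∈ Q, contradicting 103 squarefree > 1. If c = 0 then 103 = 95d^2, so 95·103 = (95d)^2 is a perfect square in Q — but 95·103 = 9785 is not a perfect square (since 95 and 103 are distinct squarefree integers). Contradiction. Hence √103 ∉ Q(√95), so x^2 - 103 stays irreducible over Q(√95) and [Q(√95, √103) : Q(√95)] = 2. By the tower law, [Q(√95, √103) : Q] = 2 · 2 = 4.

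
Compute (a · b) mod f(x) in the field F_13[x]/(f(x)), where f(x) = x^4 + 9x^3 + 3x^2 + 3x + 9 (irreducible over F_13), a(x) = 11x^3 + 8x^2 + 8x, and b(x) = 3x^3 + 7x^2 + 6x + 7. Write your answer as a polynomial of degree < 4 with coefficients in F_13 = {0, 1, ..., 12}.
a · b ≡ 10x^3 + 6x^2 + x + 3 (mod f(x))

Multiply in F_13[x]: a(x)·b(x) = (11x^3 + 8x^2 + 8x)·(3x^3 + 7x^2 + 6x + 7) = 7x^6 + 10x^5 + 3x^4 + 12x^3 + 4x. This has degree ≥ 4, so divide by f(x) over F_13: 7x^6 + 10x^5 + 3x^4 + 12x^3 + 4x = (7x^2 + 12x + 4)·(x^4 + 9x^3 + 3x^2 + 3x + 9) + (10x^3 + 6x^2 + x + 3). Hence a·b ≡ 10x^3 + 6x^2 + x + 3 (mod f). (F_13[x]/(f) is a field with 13^4 = 28561 elements since f is irreducible of degree 4.)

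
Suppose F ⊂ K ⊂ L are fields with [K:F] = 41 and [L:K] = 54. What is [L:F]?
[L:F] = 2214

The tower law says that for any tower of field extensions F ⊂ K ⊂ L with finite degrees, [L:F] = [L:K] · [K:F]. Here this gives [L:F] = 54 · 41 = 2214.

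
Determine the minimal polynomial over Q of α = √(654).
m_α(x) = x^2 - 654

α satisfies α^2 - 654 = 0, so x^2 - 654 annihilates α. Since d = 654 is squarefree and ≠ 1, it is not a perfect square in Q, so x^2 - 654 has no rational root and is therefore irreducible over Q (a degree-2 polynomial over a field is irreducible iff it has no root). Hence m_α(x) = x^2 - 654.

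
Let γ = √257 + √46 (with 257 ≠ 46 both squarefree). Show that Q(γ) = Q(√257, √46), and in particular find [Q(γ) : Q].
[Q(γ) : Q] = 4 (equivalently, Q(γ) = Q(√257, √46))

Obviously Q(γ) ⊆ Q(√257, √46), and [Q(√257, √46):Q] = 4 (since 257, 46 are distinct squarefree integers > 1 with 11822 not a perfect square). To show equality we compute the minimal polynomial of γ. From γ = √257 + √46: γ^2 = 257 + 2√(11822) + 46 = 303 + 2√(11822), so γ^2 - 303 = 2√(11822); squaring, (γ^2 - 303)^2 = 4·11822, i.e. γ^4 - 606γ^2 + 91809 - 47288 = 0, i.e. γ^4 - 606γ^2 + 44521 = 0. So γ is a root of x^4 - 606x^2 + 44521. This polynomial is irreducible over Q: it has no rational root (each ±√257 ± √46 is irrational), and any factorization into two quadratics over Q would force √(11822) ∈ Q (pairing opposite roots) or √257, √46 ∈ Q (other pairings), all impossible. Hence [Q(γ):Q] = 4 = [Q(√257, √46):Q], so Q(γ) = Q(√257, √46).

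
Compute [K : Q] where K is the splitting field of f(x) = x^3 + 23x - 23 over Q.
[K : Q] = 6

By the rational root test, any rational root of the monic integer polynomial f(x) = x^3 + 23x - 23 must be an integer dividing the constant term -23, i.e. one of ±{1, 23}. Evaluating: f(1) = 1, f(-1) = -47, f(23) = 12673, f(-23) = -12719; none is 0, so f has no rational root and is therefore irreducible over Q (a cubic with no linear factor over a field is irreducible). For an irreducible cubic, the Galois group is A_3 or S_3 according as the discriminant disc(f) = -4a^3 - 27b^2 = -4·(23)^3 - 27·(-23)^2 = -62951 is or is not a square in Q. Here disc(f) = -62951 is not a perfect square in Q, so the Galois group of f over Q is not contained in A_3 and must be all of S_3. The splitting field has degree |S_3| = 6 over Q, so [K : Q] = 6.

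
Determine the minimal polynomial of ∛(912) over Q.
m_α(x) = x^3 - 912

α satisfies α^3 = 912, so x^3 - 912 annihilates α. By the rational root test, a rational root p/q (in lowest terms) of x^3 - 912 would satisfy p^3 = 912 q^3, forcing q = 1 and p^3 = 912; but 912 is not a perfect cube, contradiction. A monic cubic over Q with no rational root is irreducible (any nontrivial factorization would include a linear factor). Hence x^3 - 912 is the minimal polynomial of α, and in particular [Q(α):Q] = 3.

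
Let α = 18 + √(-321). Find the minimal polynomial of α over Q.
m_α(x) = x^2 - 36x + 645

From α - 18 = √(-321), squaring gives (α - 18)^2 = -321, i.e. α^2 - 36α + 324 = -321, so α^2 - 36α + 645 = 0. The discriminant of x^2 - 36x + 645 is (-36)^2 - 4·(645) = 1296 - 2580 = -1284, and 4·(-321) is not a perfect square in Q since -321 is squarefree and ≠ 1. Hence x^2 - 36x + 645 is irreducible over Q and is the minimal polynomial of α.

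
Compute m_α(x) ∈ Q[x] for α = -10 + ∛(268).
m_α(x) = x^3 + 30x^2 + 300x + 732

Set β = α + 10 = ∛(268), so β^3 = 268. Then (α + 10)^3 - 268 = 0, i.e. α is a root of g(x) = (x + 10)^3 - 268 = x^3 + 30x^2 + 300x + 732. Since g(x) = h(x + 10) where h(x) = x^3 - 268, and h is irreducible over Q (because 268 is not a perfect cube, so h has no rational root, and a monic cubic with no rational root is irreducible), g is also irreducible (irreducibility is preserved under the substitution x → x + 10). Hence m_α(x) = x^3 + 30x^2 + 300x + 732.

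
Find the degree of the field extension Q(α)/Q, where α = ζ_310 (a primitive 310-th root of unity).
[Q(α):Q] = 120

The minimal polynomial of ζ_310 over Q is the 310-th cyclotomic polynomial Φ_310(x), which is irreducible over Q and has degree φ(310) = 120. Hence [Q(α):Q] = φ(310) = 120.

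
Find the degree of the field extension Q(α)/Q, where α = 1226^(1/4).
[Q(α):Q] = 4

α is a root of x^4 - 1226. By Eisenstein's criterion at the prime p = 2 (which divides the constant term 1226 but p^2 = 4 does not, since 1226 is squarefree), x^4 - 1226 is irreducible over Q. Hence [Q(α):Q] = 4.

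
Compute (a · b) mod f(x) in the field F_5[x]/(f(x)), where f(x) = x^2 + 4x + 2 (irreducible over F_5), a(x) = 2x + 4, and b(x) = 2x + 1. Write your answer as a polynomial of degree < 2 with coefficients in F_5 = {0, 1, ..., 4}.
a · b ≡ 4x + 1 (mod f(x))

Multiply in F_5[x]: a(x)·b(x) = (2x + 4)·(2x + 1) = 4x^2 + 4. This has degree ≥ 2, so divide by f(x) over F_5: 4x^2 + 4 = (4)·(x^2 + 4x + 2) + (4x + 1). Hence a·b ≡ 4x + 1 (mod f). (F_5[x]/(f) is a field with 5^2 = 25 elements since f is irreducible of degree 2.)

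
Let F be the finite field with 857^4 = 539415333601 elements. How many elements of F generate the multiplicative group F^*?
There are φ(539415333600) = 116055244800 primitive elements

F_q^* is cyclic of order q - 1 = 539415333600. A cyclic group of order m has exactly φ(m) generators. Here m = 539415333600 = 2^5 · 3 · 5^2 · 11 · 13 · 37 · 107 · 397, so the number of primitive elements is φ(539415333600) = 116055244800.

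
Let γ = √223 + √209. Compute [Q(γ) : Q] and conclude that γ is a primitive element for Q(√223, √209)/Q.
[Q(γ) : Q] = 4 (equivalently, Q(γ) = Q(√223, √209))

Obviously Q(γ) ⊆ Q(√223, √209), and [Q(√223, √209):Q] = 4 (since 223, 209 are distinct squarefree integers > 1 with 46607 not a perfect square). To show equality we compute the minimal polynomial of γ. From γ = √223 + √209: γ^2 = 223 + 2√(46607) + 209 = 432 + 2√(46607), so γ^2 - 432 = 2√(46607); squaring, (γ^2 - 432)^2 = 4·46607, i.e. γ^4 - 864γ^2 + 186624 - 186428 = 0, i.e. γ^4 - 864γ^2 + 196 = 0. So γ is a root of x^4 - 864x^2 + 196. This polynomial is irreducible over Q: it has no rational root (each ±√223 ± √209 is irrational), and any factorization into two quadratics over Q would force √(46607) ∈ Q (pairing opposite roots) or √223, √209 ∈ Q (other pairings), all impossible. Hence [Q(γ):Q] = 4 = [Q(√223, √209):Q], so Q(γ) = Q(√223, √209).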